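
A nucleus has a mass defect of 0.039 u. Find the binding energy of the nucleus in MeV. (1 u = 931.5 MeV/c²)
B.E. = Δm × 931.5 = 36.33 MeV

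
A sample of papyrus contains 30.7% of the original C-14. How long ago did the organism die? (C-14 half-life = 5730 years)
Age = t½ × log₂(1/ratio) = 9762 years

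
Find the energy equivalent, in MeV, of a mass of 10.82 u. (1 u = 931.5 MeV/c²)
E = mc² = 10080 MeV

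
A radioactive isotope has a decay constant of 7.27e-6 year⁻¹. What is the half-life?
t½ = ln(2)/λ = 95340 years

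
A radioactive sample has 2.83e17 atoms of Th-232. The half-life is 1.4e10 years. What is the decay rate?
A = λN = 1.401e7 decays/year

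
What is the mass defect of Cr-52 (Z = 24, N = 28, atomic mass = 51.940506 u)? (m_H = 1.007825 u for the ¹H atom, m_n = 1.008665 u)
Δm = Z·m_H + N·m_n − M = 0.4899 u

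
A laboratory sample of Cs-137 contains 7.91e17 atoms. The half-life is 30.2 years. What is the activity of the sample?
A = λN = 1.815e16 decays/year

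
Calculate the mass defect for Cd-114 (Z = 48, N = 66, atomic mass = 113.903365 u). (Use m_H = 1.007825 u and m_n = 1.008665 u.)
Δm = Z·m_H + N·m_n − M = 1.044 u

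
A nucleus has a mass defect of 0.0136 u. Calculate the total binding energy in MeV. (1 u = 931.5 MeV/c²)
B.E. = Δm × 931.5 = 12.67 MeV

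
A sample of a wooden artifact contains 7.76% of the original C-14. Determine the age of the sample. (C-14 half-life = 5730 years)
Age = t½ × log₂(1/ratio) = 21130 years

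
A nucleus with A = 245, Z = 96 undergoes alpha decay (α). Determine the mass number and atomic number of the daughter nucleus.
Daughter: A = 241, Z = 94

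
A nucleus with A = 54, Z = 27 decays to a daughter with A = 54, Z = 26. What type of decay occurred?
ΔA = 0, ΔZ = -1 ⇒ beta-plus decay (β⁺) or electron capture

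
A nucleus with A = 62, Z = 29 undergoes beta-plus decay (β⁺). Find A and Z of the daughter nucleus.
Daughter: A = 62, Z = 28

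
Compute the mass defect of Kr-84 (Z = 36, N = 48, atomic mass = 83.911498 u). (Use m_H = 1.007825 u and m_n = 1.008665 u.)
Δm = Z·m_H + N·m_n − M = 0.7861 u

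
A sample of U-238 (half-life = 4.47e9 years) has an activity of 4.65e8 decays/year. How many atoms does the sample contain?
N = A/λ = 2.999e18 atoms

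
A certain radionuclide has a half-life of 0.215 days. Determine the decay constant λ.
λ = ln(2)/t½ = 3.224 day⁻¹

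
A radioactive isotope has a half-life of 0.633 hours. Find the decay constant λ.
λ = ln(2)/t½ = 1.095 hour⁻¹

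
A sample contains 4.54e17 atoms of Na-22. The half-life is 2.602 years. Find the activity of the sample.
A = λN = 1.209e17 decays/year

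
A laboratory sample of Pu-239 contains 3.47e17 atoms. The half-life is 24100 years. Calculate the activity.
A = λN = 9.98e12 decays/year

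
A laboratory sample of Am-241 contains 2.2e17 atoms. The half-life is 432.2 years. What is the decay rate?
A = λN = 3.528e14 decays/year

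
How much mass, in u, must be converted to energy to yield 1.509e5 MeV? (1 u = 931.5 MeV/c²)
m = E/c² = 162 u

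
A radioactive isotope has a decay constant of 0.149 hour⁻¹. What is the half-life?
t½ = ln(2)/λ = 4.652 hours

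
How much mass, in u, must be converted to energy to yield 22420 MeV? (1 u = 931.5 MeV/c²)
m = E/c² = 24.07 u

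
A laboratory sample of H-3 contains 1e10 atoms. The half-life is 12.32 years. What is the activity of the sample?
A = λN = 5.626e8 decays/year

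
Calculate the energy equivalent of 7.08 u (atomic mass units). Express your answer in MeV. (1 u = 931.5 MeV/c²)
E = mc² = 6595 MeV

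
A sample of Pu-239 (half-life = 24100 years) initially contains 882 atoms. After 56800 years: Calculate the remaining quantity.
N = N₀(1/2)^(t/t½) = 172.2 atoms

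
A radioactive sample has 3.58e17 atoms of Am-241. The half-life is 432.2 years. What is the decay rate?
A = λN = 5.741e14 decays/year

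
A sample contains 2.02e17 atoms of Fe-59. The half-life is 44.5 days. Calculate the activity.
A = λN = 3.146e15 decays/day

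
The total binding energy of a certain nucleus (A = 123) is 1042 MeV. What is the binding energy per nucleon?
B.E./A = 1042/123 = 8.472 MeV/nucleon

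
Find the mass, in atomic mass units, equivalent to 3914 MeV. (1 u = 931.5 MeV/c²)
m = E/c² = 4.202 u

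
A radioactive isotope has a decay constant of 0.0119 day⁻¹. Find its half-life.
t½ = ln(2)/λ = 58.25 days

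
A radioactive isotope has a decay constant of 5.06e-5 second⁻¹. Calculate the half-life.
t½ = ln(2)/λ = 13700 seconds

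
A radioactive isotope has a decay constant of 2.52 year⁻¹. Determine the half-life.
t½ = ln(2)/λ = 0.2751 years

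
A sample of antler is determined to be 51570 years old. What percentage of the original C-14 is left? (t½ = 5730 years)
N/N₀ = (1/2)^(t/t½) = 0.001953 = 0.195%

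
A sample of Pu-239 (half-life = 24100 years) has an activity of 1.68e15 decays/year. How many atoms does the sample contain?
N = A/λ = 5.841e19 atoms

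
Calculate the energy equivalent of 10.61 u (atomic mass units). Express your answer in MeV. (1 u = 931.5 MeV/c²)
E = mc² = 9883 MeV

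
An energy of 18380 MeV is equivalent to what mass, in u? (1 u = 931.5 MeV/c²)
m = E/c² = 19.73 u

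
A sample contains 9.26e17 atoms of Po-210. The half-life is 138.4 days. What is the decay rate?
A = λN = 4.638e15 decays/day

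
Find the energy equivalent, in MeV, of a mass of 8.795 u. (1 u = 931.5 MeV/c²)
E = mc² = 8193 MeV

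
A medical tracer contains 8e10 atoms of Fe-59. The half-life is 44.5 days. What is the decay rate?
A = λN = 1.246e9 decays/day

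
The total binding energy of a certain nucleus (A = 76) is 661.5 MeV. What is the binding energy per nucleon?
B.E./A = 661.5/76 = 8.704 MeV/nucleon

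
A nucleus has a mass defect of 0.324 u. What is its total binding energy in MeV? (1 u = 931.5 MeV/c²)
B.E. = Δm × 931.5 = 301.8 MeV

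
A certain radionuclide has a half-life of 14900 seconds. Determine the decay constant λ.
λ = ln(2)/t½ = 4.652e-5 second⁻¹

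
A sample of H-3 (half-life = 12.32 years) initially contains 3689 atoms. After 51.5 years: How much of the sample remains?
N = N₀(1/2)^(t/t½) = 203.5 atoms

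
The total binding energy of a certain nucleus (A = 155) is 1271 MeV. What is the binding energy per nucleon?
B.E./A = 1271/155 = 8.2 MeV/nucleon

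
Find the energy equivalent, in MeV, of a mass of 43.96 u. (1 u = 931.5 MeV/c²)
E = mc² = 40950 MeV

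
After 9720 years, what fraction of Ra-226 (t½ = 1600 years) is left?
N/N₀ = (1/2)^(t/t½) = 0.01483 = 1.48%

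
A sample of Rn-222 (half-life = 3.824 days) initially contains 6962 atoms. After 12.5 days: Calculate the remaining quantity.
N = N₀(1/2)^(t/t½) = 722.3 atoms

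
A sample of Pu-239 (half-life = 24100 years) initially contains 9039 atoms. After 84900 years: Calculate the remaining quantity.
N = N₀(1/2)^(t/t½) = 786.4 atoms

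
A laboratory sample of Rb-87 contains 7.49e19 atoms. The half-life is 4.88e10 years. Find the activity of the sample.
A = λN = 1.064e9 decays/year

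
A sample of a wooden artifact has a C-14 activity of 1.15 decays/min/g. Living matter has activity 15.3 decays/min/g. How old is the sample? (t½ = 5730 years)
Age = t½ × log₂(A₀/A) = 21390 years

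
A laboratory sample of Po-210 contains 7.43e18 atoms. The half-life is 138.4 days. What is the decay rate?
A = λN = 3.721e16 decays/day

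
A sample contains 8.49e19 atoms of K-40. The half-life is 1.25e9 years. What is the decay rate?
A = λN = 4.708e10 decays/year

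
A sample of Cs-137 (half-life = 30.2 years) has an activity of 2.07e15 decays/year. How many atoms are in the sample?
N = A/λ = 9.019e16 atoms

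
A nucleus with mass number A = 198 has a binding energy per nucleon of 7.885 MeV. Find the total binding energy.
B.E. = 7.885 × 198 = 1561 MeV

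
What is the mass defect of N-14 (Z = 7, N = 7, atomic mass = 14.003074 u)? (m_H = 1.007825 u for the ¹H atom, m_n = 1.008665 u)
Δm = Z·m_H + N·m_n − M = 0.1124 u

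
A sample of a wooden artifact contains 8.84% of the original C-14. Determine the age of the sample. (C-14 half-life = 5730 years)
Age = t½ × log₂(1/ratio) = 20050 years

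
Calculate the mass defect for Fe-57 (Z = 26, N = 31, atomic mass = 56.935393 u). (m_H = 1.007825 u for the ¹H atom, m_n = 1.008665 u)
Δm = Z·m_H + N·m_n − M = 0.5367 u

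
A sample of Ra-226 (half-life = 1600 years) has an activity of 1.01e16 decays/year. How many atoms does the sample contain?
N = A/λ = 2.331e19 atoms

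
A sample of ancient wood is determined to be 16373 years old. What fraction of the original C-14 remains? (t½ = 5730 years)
N/N₀ = (1/2)^(t/t½) = 0.138 = 13.8%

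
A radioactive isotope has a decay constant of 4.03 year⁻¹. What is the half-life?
t½ = ln(2)/λ = 0.172 years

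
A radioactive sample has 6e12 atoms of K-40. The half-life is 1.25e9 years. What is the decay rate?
A = λN = 3327 decays/year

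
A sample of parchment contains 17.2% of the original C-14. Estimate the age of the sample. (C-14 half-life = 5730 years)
Age = t½ × log₂(1/ratio) = 14550 years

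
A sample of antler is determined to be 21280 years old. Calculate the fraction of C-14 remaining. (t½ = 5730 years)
N/N₀ = (1/2)^(t/t½) = 0.07621 = 7.62%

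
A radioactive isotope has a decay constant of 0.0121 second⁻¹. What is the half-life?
t½ = ln(2)/λ = 57.28 seconds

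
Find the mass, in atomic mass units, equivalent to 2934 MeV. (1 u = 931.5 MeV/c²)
m = E/c² = 3.15 u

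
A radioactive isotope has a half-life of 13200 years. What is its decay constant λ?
λ = ln(2)/t½ = 5.251e-5 year⁻¹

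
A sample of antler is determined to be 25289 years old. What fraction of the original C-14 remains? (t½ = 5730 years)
N/N₀ = (1/2)^(t/t½) = 0.04693 = 4.69%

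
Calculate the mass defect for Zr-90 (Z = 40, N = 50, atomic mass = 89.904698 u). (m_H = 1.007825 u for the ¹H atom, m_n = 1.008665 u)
Δm = Z·m_H + N·m_n − M = 0.8416 u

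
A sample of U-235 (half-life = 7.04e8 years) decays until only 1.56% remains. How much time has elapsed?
t = t½ × log₂(N₀/N) = 4.226e9 years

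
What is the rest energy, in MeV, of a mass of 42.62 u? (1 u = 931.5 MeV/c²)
E = mc² = 39700 MeV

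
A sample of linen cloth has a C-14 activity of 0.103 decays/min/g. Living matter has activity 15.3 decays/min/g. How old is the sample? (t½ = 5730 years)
Age = t½ × log₂(A₀/A) = 41340 years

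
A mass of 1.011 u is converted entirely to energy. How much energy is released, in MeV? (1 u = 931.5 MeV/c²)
E = mc² = 941.7 MeV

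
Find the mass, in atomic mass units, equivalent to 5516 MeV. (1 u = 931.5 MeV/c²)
m = E/c² = 5.922 u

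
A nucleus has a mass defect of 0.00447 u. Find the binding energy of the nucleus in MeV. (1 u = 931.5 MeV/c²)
B.E. = Δm × 931.5 = 4.164 MeV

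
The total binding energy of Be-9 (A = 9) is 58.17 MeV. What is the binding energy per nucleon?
B.E./A = 58.17/9 = 6.463 MeV/nucleon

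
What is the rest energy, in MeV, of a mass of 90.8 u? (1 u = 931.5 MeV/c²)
E = mc² = 84580 MeV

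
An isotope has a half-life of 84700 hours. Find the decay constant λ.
λ = ln(2)/t½ = 8.184e-6 hour⁻¹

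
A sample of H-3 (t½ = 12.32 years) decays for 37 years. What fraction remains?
N/N₀ = (1/2)^(t/t½) = 0.1247 = 12.5%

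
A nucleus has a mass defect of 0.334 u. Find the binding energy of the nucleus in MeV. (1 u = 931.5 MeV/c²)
B.E. = Δm × 931.5 = 311.1 MeV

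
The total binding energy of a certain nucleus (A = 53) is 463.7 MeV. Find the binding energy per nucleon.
B.E./A = 463.7/53 = 8.749 MeV/nucleon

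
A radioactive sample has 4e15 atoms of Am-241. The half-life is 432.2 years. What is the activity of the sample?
A = λN = 6.415e12 decays/year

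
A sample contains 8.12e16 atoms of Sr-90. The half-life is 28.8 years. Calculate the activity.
A = λN = 1.954e15 decays/year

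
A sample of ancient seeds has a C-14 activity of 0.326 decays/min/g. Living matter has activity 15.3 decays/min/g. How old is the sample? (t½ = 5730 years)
Age = t½ × log₂(A₀/A) = 31820 years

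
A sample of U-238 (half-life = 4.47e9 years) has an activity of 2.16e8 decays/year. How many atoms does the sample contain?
N = A/λ = 1.393e18 atoms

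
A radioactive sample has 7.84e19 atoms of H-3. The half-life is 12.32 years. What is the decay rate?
A = λN = 4.411e18 decays/year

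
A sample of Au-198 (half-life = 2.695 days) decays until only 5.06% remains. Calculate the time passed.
t = t½ × log₂(N₀/N) = 11.6 days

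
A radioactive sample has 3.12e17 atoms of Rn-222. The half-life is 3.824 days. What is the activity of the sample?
A = λN = 5.655e16 decays/day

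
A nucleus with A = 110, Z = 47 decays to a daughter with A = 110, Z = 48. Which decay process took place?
ΔA = 0, ΔZ = +1 ⇒ beta-minus decay (β⁻)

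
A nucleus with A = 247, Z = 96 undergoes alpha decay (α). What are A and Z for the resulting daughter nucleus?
Daughter: A = 243, Z = 94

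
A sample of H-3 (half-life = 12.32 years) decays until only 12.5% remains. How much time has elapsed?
t = t½ × log₂(N₀/N) = 36.96 years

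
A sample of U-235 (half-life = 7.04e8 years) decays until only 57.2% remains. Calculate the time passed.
t = t½ × log₂(N₀/N) = 5.674e8 years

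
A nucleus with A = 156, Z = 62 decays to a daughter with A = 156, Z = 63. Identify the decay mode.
ΔA = 0, ΔZ = +1 ⇒ beta-minus decay (β⁻)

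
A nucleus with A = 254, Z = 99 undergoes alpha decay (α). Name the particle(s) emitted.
α particle = ⁴₂He (2 protons + 2 neutrons)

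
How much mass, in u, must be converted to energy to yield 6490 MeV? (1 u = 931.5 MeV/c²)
m = E/c² = 6.967 u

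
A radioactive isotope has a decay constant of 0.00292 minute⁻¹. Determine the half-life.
t½ = ln(2)/λ = 237.4 minutes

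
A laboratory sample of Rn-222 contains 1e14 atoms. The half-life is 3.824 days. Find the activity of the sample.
A = λN = 1.813e13 decays/day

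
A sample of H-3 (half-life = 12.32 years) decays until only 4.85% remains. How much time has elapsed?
t = t½ × log₂(N₀/N) = 53.79 years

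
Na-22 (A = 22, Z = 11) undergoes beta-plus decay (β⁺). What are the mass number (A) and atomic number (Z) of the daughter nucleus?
Daughter: A = 22, Z = 10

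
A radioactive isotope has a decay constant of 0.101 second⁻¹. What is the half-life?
t½ = ln(2)/λ = 6.863 seconds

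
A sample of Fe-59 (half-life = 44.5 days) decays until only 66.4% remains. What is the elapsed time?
t = t½ × log₂(N₀/N) = 26.29 days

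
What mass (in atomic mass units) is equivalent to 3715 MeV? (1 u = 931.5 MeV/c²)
m = E/c² = 3.988 u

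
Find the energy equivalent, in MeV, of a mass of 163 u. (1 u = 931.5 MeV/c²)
E = mc² = 1.518e5 MeV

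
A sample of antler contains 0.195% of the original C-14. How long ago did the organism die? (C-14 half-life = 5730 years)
Age = t½ × log₂(1/ratio) = 51580 years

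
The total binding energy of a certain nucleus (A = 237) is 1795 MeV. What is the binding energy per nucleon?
B.E./A = 1795/237 = 7.574 MeV/nucleon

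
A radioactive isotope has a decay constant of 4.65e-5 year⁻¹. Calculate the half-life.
t½ = ln(2)/λ = 14910 years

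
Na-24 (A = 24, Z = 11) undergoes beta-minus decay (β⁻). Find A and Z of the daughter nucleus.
Daughter: A = 24, Z = 12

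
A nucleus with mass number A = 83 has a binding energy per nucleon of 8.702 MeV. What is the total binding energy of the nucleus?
B.E. = 8.702 × 83 = 722.3 MeV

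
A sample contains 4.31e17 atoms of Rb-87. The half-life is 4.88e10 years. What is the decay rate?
A = λN = 6.122e6 decays/year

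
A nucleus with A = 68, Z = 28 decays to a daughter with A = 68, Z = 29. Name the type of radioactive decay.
ΔA = 0, ΔZ = +1 ⇒ beta-minus decay (β⁻)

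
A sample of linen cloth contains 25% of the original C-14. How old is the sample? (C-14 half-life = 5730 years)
Age = t½ × log₂(1/ratio) = 11460 years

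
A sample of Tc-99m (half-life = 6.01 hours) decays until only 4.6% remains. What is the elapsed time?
t = t½ × log₂(N₀/N) = 26.7 hours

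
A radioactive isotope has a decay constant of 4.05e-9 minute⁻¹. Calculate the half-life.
t½ = ln(2)/λ = 1.711e8 minutes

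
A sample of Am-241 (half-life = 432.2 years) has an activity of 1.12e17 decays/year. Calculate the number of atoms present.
N = A/λ = 6.984e19 atoms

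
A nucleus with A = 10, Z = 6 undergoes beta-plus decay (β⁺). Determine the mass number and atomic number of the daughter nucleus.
Daughter: A = 10, Z = 5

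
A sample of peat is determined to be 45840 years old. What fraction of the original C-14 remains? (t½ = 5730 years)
N/N₀ = (1/2)^(t/t½) = 0.003906 = 0.391%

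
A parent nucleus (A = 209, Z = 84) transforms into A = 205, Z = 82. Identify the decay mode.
ΔA = -4, ΔZ = -2 ⇒ alpha decay (α)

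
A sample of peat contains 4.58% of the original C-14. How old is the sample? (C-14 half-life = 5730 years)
Age = t½ × log₂(1/ratio) = 25490 years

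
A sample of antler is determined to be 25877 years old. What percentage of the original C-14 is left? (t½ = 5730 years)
N/N₀ = (1/2)^(t/t½) = 0.04371 = 4.37%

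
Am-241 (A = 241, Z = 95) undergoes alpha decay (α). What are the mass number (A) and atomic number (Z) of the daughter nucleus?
Daughter: A = 237, Z = 93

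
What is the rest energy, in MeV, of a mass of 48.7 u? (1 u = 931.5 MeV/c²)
E = mc² = 45360 MeV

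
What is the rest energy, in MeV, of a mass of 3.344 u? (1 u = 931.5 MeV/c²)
E = mc² = 3115 MeV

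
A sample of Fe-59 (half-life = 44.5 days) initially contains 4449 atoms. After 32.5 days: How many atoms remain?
N = N₀(1/2)^(t/t½) = 2682 atoms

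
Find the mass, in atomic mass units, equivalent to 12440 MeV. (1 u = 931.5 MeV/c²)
m = E/c² = 13.35 u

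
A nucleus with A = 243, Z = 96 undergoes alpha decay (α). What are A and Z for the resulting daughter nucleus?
Daughter: A = 239, Z = 94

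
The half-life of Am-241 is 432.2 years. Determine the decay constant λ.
λ = ln(2)/t½ = 0.001604 year⁻¹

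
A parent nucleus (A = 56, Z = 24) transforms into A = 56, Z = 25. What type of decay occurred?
ΔA = 0, ΔZ = +1 ⇒ beta-minus decay (β⁻)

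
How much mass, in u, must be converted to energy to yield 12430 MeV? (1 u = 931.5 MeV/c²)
m = E/c² = 13.34 u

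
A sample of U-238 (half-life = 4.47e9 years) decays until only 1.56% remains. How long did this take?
t = t½ × log₂(N₀/N) = 2.683e10 years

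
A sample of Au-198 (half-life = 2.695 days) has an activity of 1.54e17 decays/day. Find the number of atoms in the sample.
N = A/λ = 5.988e17 atoms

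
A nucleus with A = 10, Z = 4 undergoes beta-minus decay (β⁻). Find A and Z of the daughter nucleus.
Daughter: A = 10, Z = 5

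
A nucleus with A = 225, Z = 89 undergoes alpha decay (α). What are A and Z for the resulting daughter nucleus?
Daughter: A = 221, Z = 87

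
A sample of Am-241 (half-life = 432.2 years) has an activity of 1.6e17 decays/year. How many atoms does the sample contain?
N = A/λ = 9.977e19 atoms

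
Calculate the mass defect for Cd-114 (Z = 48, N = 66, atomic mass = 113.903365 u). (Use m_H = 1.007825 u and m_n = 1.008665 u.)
Δm = Z·m_H + N·m_n − M = 1.044 u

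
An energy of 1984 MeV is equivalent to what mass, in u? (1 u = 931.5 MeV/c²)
m = E/c² = 2.13 u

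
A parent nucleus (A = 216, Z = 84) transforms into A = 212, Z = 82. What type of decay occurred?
ΔA = -4, ΔZ = -2 ⇒ alpha decay (α)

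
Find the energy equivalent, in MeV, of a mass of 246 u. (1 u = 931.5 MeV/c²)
E = mc² = 2.291e5 MeV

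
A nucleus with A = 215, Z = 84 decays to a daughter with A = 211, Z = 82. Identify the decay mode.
ΔA = -4, ΔZ = -2 ⇒ alpha decay (α)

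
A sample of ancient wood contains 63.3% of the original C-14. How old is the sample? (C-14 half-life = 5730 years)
Age = t½ × log₂(1/ratio) = 3780 years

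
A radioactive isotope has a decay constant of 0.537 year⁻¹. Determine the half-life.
t½ = ln(2)/λ = 1.291 years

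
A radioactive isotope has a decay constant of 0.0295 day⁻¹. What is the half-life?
t½ = ln(2)/λ = 23.5 days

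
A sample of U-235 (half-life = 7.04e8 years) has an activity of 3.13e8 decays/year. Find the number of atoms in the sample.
N = A/λ = 3.179e17 atoms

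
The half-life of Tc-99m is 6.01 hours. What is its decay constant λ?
λ = ln(2)/t½ = 0.1153 hour⁻¹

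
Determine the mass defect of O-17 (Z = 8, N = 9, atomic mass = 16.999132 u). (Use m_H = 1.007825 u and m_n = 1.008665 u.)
Δm = Z·m_H + N·m_n − M = 0.1415 u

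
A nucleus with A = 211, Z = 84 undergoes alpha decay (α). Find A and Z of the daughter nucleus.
Daughter: A = 207, Z = 82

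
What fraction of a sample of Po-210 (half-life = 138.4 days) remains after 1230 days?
N/N₀ = (1/2)^(t/t½) = 0.002112 = 0.211%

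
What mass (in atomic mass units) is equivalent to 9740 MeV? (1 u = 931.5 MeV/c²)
m = E/c² = 10.46 u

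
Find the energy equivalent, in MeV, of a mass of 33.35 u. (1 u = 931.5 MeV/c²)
E = mc² = 31070 MeV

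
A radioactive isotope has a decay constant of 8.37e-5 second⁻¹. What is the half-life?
t½ = ln(2)/λ = 8281 seconds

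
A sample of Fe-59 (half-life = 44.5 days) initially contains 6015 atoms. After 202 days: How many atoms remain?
N = N₀(1/2)^(t/t½) = 258.7 atoms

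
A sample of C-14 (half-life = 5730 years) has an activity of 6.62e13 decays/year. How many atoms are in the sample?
N = A/λ = 5.473e17 atoms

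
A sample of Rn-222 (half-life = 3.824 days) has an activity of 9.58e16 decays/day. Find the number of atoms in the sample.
N = A/λ = 5.285e17 atoms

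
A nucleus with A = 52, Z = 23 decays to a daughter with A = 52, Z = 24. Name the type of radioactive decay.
ΔA = 0, ΔZ = +1 ⇒ beta-minus decay (β⁻)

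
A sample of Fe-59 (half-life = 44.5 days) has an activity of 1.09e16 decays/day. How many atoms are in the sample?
N = A/λ = 6.998e17 atoms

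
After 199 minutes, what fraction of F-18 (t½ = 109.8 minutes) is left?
N/N₀ = (1/2)^(t/t½) = 0.2847 = 28.5%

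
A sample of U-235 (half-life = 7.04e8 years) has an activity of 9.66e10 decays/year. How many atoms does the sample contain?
N = A/λ = 9.811e19 atoms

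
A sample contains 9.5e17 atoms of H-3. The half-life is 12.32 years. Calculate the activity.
A = λN = 5.345e16 decays/year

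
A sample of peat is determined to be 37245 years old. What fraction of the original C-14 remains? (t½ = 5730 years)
N/N₀ = (1/2)^(t/t½) = 0.01105 = 1.1%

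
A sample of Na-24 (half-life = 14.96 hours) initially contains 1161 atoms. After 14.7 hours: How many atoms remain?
N = N₀(1/2)^(t/t½) = 587.5 atoms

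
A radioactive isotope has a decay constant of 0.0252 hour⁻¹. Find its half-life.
t½ = ln(2)/λ = 27.51 hours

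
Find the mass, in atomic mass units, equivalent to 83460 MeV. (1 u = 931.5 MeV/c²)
m = E/c² = 89.6 u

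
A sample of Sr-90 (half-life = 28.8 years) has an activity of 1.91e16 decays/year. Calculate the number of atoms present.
N = A/λ = 7.936e17 atoms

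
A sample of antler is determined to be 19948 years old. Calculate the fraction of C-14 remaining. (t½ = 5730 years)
N/N₀ = (1/2)^(t/t½) = 0.08954 = 8.95%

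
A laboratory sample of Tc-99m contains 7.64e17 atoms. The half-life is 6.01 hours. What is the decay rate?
A = λN = 8.811e16 decays/hour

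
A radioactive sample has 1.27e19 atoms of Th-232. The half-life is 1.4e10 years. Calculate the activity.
A = λN = 6.288e8 decays/year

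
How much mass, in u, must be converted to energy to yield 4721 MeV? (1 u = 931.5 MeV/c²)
m = E/c² = 5.068 u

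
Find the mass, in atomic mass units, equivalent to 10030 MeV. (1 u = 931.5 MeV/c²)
m = E/c² = 10.77 u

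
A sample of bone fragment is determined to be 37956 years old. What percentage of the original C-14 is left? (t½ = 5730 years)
N/N₀ = (1/2)^(t/t½) = 0.01014 = 1.01%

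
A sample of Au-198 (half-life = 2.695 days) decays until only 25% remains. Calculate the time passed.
t = t½ × log₂(N₀/N) = 5.39 days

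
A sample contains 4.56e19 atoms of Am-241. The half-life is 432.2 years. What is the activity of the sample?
A = λN = 7.313e16 decays/year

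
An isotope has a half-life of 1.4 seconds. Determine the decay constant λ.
λ = ln(2)/t½ = 0.4951 second⁻¹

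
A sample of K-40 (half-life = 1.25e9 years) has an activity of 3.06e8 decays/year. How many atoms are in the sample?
N = A/λ = 5.518e17 atoms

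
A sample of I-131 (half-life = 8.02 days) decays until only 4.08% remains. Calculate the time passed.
t = t½ × log₂(N₀/N) = 37.01 days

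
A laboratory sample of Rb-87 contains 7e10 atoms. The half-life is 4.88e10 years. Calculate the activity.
A = λN = 0.9943 decays/year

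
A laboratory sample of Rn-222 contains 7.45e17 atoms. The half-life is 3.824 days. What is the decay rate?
A = λN = 1.35e17 decays/day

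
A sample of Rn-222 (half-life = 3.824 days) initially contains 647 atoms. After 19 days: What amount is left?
N = N₀(1/2)^(t/t½) = 20.66 atoms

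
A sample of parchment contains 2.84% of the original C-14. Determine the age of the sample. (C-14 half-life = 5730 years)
Age = t½ × log₂(1/ratio) = 29440 years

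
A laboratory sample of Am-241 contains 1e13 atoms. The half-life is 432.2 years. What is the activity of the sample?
A = λN = 1.604e10 decays/year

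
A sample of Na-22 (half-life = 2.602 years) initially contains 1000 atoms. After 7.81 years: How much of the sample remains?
N = N₀(1/2)^(t/t½) = 124.9 atoms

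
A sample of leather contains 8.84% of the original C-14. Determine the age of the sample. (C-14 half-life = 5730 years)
Age = t½ × log₂(1/ratio) = 20050 years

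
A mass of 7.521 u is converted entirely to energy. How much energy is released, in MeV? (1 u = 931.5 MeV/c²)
E = mc² = 7006 MeV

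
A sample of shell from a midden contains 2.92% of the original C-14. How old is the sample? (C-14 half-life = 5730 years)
Age = t½ × log₂(1/ratio) = 29210 years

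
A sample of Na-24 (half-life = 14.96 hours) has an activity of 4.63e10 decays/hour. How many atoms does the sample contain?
N = A/λ = 9.993e11 atoms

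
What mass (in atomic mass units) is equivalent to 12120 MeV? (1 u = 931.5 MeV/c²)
m = E/c² = 13.01 u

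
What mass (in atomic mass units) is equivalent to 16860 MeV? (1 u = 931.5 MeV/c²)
m = E/c² = 18.1 u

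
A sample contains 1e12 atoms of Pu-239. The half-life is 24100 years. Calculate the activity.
A = λN = 2.876e7 decays/year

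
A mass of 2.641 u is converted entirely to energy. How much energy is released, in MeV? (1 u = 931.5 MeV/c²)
E = mc² = 2460 MeV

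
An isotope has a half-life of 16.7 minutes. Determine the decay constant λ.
λ = ln(2)/t½ = 0.04151 minute⁻¹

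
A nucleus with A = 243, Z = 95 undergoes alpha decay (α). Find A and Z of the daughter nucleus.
Daughter: A = 239, Z = 93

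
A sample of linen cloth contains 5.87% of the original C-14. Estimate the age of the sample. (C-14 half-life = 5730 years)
Age = t½ × log₂(1/ratio) = 23440 years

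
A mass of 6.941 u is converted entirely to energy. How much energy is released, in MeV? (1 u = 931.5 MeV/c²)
E = mc² = 6466 MeV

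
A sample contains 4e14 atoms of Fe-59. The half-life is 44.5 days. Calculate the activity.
A = λN = 6.231e12 decays/day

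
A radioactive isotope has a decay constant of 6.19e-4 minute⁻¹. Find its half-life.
t½ = ln(2)/λ = 1120 minutes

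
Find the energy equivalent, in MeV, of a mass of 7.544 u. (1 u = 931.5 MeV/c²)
E = mc² = 7027 MeV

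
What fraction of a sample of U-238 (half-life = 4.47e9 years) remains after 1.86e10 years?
N/N₀ = (1/2)^(t/t½) = 0.0559 = 5.59%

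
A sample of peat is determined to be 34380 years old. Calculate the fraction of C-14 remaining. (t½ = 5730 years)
N/N₀ = (1/2)^(t/t½) = 0.01562 = 1.56%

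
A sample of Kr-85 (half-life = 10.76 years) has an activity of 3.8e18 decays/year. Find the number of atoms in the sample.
N = A/λ = 5.899e19 atoms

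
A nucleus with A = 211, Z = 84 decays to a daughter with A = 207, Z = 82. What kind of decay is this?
ΔA = -4, ΔZ = -2 ⇒ alpha decay (α)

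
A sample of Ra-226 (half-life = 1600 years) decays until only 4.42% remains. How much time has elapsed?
t = t½ × log₂(N₀/N) = 7200 years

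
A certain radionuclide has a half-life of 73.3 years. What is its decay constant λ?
λ = ln(2)/t½ = 0.009456 year⁻¹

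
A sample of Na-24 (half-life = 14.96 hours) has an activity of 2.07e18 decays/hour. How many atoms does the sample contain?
N = A/λ = 4.468e19 atoms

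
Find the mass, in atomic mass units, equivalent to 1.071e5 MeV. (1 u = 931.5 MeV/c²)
m = E/c² = 115 u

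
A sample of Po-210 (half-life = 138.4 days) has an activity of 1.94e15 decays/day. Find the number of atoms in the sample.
N = A/λ = 3.874e17 atoms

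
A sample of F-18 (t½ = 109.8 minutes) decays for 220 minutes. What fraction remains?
N/N₀ = (1/2)^(t/t½) = 0.2494 = 24.9%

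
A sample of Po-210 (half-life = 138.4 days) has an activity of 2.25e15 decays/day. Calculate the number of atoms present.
N = A/λ = 4.493e17 atoms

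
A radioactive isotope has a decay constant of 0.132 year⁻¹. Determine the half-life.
t½ = ln(2)/λ = 5.251 years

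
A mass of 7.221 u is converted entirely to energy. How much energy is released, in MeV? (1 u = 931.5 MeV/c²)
E = mc² = 6726 MeV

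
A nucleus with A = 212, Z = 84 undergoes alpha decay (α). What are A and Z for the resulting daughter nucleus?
Daughter: A = 208, Z = 82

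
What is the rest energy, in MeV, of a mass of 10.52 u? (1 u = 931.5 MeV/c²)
E = mc² = 9799 MeV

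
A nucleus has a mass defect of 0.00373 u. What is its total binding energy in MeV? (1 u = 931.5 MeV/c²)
B.E. = Δm × 931.5 = 3.474 MeV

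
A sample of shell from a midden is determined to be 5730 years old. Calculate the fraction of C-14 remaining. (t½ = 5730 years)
N/N₀ = (1/2)^(t/t½) = 0.5 = 50%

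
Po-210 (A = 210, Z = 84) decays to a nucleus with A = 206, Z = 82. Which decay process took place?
ΔA = -4, ΔZ = -2 ⇒ alpha decay (α)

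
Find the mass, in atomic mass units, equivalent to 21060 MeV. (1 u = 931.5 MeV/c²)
m = E/c² = 22.61 u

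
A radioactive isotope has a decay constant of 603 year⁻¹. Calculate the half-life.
t½ = ln(2)/λ = 0.001149 years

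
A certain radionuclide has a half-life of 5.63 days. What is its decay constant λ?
λ = ln(2)/t½ = 0.1231 day⁻¹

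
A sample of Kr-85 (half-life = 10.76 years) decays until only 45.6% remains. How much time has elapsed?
t = t½ × log₂(N₀/N) = 12.19 years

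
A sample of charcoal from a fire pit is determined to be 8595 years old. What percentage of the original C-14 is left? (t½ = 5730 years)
N/N₀ = (1/2)^(t/t½) = 0.3536 = 35.4%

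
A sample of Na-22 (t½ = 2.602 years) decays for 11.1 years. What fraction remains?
N/N₀ = (1/2)^(t/t½) = 0.05198 = 5.2%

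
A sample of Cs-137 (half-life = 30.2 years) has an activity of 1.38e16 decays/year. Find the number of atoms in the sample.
N = A/λ = 6.013e17 atoms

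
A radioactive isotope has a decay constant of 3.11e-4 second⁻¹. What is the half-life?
t½ = ln(2)/λ = 2229 seconds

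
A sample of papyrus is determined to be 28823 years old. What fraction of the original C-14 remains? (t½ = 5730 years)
N/N₀ = (1/2)^(t/t½) = 0.0306 = 3.06%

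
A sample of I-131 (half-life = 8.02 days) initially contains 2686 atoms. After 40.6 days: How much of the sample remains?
N = N₀(1/2)^(t/t½) = 80.39 atoms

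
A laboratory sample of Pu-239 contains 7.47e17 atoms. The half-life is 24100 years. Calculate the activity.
A = λN = 2.148e13 decays/year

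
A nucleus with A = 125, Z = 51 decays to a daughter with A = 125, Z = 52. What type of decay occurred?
ΔA = 0, ΔZ = +1 ⇒ beta-minus decay (β⁻)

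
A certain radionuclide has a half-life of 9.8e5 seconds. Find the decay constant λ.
λ = ln(2)/t½ = 7.073e-7 second⁻¹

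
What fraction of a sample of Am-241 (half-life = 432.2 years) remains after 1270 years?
N/N₀ = (1/2)^(t/t½) = 0.1304 = 13%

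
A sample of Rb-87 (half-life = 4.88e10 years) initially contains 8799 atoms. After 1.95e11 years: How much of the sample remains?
N = N₀(1/2)^(t/t½) = 551.5 atoms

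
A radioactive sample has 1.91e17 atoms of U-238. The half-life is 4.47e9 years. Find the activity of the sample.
A = λN = 2.962e7 decays/year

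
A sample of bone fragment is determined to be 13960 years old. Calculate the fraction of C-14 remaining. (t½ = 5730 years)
N/N₀ = (1/2)^(t/t½) = 0.1848 = 18.5%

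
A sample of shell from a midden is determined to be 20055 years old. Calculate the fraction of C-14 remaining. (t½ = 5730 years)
N/N₀ = (1/2)^(t/t½) = 0.08839 = 8.84%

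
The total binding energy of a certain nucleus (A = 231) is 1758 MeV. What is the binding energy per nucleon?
B.E./A = 1758/231 = 7.61 MeV/nucleon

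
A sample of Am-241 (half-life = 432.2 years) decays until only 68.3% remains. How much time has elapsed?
t = t½ × log₂(N₀/N) = 237.7 years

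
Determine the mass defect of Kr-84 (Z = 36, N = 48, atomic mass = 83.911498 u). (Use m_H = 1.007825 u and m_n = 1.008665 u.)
Δm = Z·m_H + N·m_n − M = 0.7861 u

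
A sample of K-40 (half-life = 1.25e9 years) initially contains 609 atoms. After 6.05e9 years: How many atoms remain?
N = N₀(1/2)^(t/t½) = 21.26 atoms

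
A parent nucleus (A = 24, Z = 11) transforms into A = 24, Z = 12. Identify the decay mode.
ΔA = 0, ΔZ = +1 ⇒ beta-minus decay (β⁻)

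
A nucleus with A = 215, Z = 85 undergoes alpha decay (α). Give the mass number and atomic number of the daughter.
Daughter: A = 211, Z = 83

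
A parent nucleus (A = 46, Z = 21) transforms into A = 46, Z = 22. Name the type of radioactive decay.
ΔA = 0, ΔZ = +1 ⇒ beta-minus decay (β⁻)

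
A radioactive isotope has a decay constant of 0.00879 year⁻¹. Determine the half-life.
t½ = ln(2)/λ = 78.86 years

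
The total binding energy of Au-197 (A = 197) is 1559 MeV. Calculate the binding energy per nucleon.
B.E./A = 1559/197 = 7.914 MeV/nucleon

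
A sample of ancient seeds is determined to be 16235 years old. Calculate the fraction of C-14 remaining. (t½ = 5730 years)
N/N₀ = (1/2)^(t/t½) = 0.1403 = 14%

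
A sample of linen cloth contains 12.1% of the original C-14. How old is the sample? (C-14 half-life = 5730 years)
Age = t½ × log₂(1/ratio) = 17460 years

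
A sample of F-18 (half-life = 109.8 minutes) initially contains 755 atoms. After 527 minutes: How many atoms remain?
N = N₀(1/2)^(t/t½) = 27.11 atoms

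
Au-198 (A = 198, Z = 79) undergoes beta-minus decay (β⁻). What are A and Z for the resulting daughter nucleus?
Daughter: A = 198, Z = 80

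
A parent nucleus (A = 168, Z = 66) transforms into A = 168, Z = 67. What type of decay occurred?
ΔA = 0, ΔZ = +1 ⇒ beta-minus decay (β⁻)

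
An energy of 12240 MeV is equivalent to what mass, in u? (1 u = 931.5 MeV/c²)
m = E/c² = 13.14 u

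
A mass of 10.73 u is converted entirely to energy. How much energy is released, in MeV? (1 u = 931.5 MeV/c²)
E = mc² = 9995 MeV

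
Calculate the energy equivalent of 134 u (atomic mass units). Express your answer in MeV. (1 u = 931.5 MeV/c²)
E = mc² = 1.248e5 MeV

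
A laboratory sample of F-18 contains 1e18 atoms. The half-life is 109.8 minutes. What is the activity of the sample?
A = λN = 6.313e15 decays/minute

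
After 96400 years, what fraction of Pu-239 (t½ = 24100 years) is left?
N/N₀ = (1/2)^(t/t½) = 0.0625 = 6.25%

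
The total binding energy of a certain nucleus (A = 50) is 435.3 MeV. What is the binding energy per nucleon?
B.E./A = 435.3/50 = 8.706 MeV/nucleon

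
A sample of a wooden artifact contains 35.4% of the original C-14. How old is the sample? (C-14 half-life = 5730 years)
Age = t½ × log₂(1/ratio) = 8585 years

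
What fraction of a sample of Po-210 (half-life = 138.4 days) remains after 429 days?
N/N₀ = (1/2)^(t/t½) = 0.1167 = 11.7%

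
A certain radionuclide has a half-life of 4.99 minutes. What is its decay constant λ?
λ = ln(2)/t½ = 0.1389 minute⁻¹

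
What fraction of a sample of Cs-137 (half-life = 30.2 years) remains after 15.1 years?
N/N₀ = (1/2)^(t/t½) = 0.7071 = 70.7%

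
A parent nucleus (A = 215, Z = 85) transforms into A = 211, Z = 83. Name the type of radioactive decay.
ΔA = -4, ΔZ = -2 ⇒ alpha decay (α)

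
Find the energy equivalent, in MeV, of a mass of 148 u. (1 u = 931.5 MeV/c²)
E = mc² = 1.379e5 MeV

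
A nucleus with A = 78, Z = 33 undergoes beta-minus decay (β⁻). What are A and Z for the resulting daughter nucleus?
Daughter: A = 78, Z = 34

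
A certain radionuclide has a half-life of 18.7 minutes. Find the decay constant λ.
λ = ln(2)/t½ = 0.03707 minute⁻¹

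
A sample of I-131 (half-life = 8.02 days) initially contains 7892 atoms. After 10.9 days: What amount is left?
N = N₀(1/2)^(t/t½) = 3076 atoms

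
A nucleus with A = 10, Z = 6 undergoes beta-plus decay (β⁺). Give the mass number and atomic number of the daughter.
Daughter: A = 10, Z = 5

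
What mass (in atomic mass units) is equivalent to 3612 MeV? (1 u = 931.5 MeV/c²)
m = E/c² = 3.878 u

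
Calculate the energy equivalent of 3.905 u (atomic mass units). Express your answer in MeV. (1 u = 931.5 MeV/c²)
E = mc² = 3638 MeV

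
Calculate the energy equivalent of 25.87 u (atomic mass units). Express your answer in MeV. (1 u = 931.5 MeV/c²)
E = mc² = 24100 MeV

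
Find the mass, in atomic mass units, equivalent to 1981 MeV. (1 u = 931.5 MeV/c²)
m = E/c² = 2.127 u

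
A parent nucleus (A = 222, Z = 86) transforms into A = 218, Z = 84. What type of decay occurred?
ΔA = -4, ΔZ = -2 ⇒ alpha decay (α)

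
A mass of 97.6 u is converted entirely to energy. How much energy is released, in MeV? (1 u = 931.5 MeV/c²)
E = mc² = 90910 MeV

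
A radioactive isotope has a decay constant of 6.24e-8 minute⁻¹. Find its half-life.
t½ = ln(2)/λ = 1.111e7 minutes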